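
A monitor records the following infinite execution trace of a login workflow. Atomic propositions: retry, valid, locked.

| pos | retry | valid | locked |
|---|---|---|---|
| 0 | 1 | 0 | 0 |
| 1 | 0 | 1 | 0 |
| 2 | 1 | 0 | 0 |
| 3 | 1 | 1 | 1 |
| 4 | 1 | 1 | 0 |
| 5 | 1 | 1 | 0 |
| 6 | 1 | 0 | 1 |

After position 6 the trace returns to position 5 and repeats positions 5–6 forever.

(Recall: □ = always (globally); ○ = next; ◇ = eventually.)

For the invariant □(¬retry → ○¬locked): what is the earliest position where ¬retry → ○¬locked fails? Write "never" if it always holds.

¬retry → ○¬locked holds at every position 0..6, and those are all the positions the trace ever visits, so the invariant □(¬retry → ○¬locked) is never violated.

never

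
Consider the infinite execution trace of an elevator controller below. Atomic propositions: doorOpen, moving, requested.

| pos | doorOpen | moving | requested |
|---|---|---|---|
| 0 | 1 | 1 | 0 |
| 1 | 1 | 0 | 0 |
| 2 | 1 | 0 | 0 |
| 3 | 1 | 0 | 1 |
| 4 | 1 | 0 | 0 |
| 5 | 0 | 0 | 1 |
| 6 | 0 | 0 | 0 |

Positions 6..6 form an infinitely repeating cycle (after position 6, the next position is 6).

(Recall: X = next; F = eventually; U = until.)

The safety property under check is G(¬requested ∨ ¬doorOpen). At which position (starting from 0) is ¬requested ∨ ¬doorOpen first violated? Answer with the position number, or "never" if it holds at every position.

3

Check ¬requested ∨ ¬doorOpen at each position in order: 0 ✓, 1 ✓, 2 ✓.
At position 3 the labels are {doorOpen, requested}, so ¬requested ∨ ¬doorOpen is false there. This is the first violation.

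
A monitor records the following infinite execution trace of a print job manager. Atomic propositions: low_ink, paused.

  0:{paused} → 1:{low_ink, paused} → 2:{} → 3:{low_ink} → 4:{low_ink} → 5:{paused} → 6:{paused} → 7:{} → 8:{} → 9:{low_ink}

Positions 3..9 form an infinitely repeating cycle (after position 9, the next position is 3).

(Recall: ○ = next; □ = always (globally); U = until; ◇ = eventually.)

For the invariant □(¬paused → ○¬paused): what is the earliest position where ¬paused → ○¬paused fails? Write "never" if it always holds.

Check ¬paused → ○¬paused at each position in order: 0 ✓, 1 ✓, 2 ✓, 3 ✓.
At position 4 the labels are {low_ink} and the next position 5 has {paused}, so ¬paused → ○¬paused is false there. This is the first violation.

4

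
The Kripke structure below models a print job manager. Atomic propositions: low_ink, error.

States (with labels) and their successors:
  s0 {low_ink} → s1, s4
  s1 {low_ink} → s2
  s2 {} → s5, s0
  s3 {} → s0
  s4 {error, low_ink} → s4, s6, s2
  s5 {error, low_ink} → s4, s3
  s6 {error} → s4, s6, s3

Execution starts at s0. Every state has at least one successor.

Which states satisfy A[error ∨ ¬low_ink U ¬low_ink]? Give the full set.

{s2, s3, s6}

States satisfying error ∨ ¬low_ink: {s2, s3, s4, s5, s6}.
States satisfying ¬low_ink: {s2, s3, s6}.
States satisfying A[error ∨ ¬low_ink U ¬low_ink]: {s2, s3, s6}.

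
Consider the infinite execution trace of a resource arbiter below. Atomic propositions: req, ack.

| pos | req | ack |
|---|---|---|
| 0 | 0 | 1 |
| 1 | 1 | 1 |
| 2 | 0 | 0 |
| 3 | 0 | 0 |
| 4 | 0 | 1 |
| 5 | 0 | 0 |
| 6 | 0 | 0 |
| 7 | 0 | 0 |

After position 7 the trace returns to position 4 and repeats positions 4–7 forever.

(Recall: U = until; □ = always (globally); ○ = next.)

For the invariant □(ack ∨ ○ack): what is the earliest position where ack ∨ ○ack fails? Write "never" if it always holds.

Check ack ∨ ○ack at each position in order: 0 ✓, 1 ✓.
At position 2 the labels are {} and the next position 3 has {}, so ack ∨ ○ack is false there. This is the first violation.

2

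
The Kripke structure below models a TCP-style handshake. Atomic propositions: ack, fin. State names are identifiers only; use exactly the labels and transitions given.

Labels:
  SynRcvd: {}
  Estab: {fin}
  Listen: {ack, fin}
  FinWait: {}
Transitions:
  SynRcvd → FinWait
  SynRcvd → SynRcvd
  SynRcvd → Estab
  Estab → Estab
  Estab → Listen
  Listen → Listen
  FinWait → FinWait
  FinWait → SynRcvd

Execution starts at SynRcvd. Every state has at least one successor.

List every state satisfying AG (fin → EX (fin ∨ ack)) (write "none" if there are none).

{SynRcvd, Estab, Listen, FinWait}

States satisfying fin → EX (fin ∨ ack): {SynRcvd, Estab, Listen, FinWait}.
States satisfying AG (fin → EX (fin ∨ ack)): {SynRcvd, Estab, Listen, FinWait}.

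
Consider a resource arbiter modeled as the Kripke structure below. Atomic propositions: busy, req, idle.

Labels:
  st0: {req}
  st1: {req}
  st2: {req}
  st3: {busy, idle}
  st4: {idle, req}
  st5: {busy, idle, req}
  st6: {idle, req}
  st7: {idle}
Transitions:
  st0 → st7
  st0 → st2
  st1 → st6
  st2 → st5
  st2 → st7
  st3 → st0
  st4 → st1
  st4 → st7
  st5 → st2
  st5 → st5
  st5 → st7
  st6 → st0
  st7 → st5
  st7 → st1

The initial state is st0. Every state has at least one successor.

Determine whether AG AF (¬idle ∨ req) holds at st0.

States satisfying AF (¬idle ∨ req): {st0, st1, st2, st3, st4, st5, st6, st7}.
States satisfying AG AF (¬idle ∨ req): {st0, st1, st2, st3, st4, st5, st6, st7}.
Every state reachable from st0 satisfies AF (¬idle ∨ req).
st0 ∈ Sat(AG AF (¬idle ∨ req)).

Satisfied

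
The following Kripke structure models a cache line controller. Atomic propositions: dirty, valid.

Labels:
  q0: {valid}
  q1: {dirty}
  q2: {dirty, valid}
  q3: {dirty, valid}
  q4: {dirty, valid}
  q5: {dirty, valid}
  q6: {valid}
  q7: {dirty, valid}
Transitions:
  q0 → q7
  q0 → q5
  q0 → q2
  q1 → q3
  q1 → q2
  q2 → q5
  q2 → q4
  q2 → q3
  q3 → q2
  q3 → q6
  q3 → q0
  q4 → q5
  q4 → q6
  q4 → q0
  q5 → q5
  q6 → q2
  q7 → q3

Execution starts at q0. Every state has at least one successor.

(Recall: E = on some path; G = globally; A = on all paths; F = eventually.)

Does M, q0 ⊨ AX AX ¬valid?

Does not hold

States satisfying AX ¬valid: ∅.
States satisfying AX AX ¬valid: ∅.
q0 ∉ Sat(AX AX ¬valid).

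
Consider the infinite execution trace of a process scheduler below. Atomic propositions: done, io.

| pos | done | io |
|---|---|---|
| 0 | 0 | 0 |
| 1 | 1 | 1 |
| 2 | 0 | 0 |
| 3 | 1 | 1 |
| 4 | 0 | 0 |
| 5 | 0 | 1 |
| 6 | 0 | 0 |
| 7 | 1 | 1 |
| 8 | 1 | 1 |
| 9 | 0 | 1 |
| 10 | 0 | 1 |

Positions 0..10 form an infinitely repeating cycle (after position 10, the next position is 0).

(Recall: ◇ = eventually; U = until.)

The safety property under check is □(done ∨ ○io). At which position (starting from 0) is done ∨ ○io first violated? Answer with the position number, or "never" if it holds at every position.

5

Check done ∨ ○io at each position in order: 0 ✓, 1 ✓, 2 ✓, 3 ✓, 4 ✓.
At position 5 the labels are {io} and the next position 6 has {}, so done ∨ ○io is false there. This is the first violation.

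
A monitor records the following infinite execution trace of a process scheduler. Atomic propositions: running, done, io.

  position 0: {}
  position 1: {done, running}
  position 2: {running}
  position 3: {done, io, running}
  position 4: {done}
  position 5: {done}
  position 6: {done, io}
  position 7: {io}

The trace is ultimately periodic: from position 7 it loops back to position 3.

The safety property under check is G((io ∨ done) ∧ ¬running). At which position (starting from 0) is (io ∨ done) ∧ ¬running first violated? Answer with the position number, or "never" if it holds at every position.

At position 0 the labels are {}, so (io ∨ done) ∧ ¬running is false there. This is the first violation.

0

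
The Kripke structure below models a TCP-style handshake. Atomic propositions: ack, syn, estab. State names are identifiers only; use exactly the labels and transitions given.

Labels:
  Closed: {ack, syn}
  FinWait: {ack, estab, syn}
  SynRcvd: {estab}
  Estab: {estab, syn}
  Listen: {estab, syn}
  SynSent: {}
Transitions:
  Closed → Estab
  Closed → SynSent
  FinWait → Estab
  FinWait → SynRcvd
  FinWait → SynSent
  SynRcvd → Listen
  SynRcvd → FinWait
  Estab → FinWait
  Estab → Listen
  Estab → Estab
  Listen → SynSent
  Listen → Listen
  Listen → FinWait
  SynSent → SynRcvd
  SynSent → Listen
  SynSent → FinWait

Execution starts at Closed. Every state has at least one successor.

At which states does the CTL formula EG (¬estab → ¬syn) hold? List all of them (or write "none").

States satisfying ¬estab → ¬syn: {FinWait, SynRcvd, Estab, Listen, SynSent}.
States satisfying EG (¬estab → ¬syn): {FinWait, SynRcvd, Estab, Listen, SynSent}.

{FinWait, SynRcvd, Estab, Listen, SynSent}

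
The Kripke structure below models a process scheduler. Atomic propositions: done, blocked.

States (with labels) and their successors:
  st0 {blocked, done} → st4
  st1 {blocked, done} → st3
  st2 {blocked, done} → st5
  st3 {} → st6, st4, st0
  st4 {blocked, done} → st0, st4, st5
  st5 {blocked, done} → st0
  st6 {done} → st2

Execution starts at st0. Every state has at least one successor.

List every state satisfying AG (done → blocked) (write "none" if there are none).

States satisfying done → blocked: {st0, st1, st2, st3, st4, st5}.
States satisfying AG (done → blocked): {st0, st2, st4, st5}.

{st0, st2, st4, st5}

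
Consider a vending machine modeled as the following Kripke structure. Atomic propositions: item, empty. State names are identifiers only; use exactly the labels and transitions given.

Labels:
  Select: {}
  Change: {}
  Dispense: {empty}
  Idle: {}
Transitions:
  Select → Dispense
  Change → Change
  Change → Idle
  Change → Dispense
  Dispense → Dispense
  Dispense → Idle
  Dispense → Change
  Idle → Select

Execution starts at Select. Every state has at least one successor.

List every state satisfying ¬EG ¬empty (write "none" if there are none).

States satisfying ¬empty: {Select, Change, Idle}.
States satisfying EG ¬empty: {Change}.
States satisfying ¬EG ¬empty: {Select, Dispense, Idle}.

{Select, Dispense, Idle}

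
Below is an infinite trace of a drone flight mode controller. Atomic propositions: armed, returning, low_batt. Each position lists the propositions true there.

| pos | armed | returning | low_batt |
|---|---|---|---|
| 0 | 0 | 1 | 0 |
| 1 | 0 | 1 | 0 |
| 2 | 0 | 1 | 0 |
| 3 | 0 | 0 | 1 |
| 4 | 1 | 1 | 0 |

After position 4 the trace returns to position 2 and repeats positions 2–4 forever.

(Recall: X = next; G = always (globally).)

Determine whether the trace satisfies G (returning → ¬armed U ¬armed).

returning → ¬armed U ¬armed must hold at every position from 0 onward. It fails at position 4, so G (returning → ¬armed U ¬armed) is false.
Positions where returning holds: 0, 1, 2, 4.
Check ¬armed U ¬armed at each: 0→ok, 1→ok, 2→ok, 4→fails.

Violated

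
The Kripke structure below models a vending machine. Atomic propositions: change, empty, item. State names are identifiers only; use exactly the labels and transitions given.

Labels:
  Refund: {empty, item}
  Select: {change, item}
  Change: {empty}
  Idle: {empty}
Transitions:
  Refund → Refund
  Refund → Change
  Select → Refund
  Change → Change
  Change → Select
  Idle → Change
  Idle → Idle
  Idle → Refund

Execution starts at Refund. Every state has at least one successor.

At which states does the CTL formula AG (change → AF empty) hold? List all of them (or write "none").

{Refund, Select, Change, Idle}

States satisfying change → AF empty: {Refund, Select, Change, Idle}.
States satisfying AG (change → AF empty): {Refund, Select, Change, Idle}.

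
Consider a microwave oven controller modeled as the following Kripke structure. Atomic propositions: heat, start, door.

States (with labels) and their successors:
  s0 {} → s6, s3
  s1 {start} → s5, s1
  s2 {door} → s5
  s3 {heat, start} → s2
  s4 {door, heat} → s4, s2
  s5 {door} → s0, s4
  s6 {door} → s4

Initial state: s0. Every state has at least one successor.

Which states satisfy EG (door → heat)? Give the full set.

States satisfying door → heat: {s0, s1, s3, s4}.
States satisfying EG (door → heat): {s1, s4}.

{s1, s4}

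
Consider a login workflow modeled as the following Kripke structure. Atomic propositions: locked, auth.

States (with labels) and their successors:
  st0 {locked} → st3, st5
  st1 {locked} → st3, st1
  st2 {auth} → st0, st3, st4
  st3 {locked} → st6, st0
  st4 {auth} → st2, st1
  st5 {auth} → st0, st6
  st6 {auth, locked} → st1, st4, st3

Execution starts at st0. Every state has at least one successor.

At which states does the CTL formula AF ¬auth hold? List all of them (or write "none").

{st0, st1, st3}

States satisfying ¬auth: {st0, st1, st3}.
States satisfying AF ¬auth: {st0, st1, st3}.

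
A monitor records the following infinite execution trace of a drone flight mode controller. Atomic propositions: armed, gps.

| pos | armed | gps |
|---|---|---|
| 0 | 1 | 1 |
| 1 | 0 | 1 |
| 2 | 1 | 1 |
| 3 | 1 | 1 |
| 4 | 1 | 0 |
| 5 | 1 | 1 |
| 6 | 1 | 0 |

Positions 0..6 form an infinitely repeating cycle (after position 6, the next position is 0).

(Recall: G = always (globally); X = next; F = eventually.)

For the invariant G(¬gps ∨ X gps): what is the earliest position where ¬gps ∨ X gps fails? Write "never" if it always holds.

Check ¬gps ∨ X gps at each position in order: 0 ✓, 1 ✓, 2 ✓.
At position 3 the labels are {armed, gps} and the next position 4 has {armed}, so ¬gps ∨ X gps is false there. This is the first violation.

3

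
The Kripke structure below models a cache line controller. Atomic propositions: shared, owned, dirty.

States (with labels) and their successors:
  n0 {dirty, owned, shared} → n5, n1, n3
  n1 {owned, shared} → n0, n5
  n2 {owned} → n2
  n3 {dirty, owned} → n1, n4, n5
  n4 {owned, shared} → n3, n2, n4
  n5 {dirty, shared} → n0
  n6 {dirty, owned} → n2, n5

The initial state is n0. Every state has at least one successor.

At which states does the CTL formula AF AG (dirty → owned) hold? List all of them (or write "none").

States satisfying AG (dirty → owned): {n2}.
States satisfying AF AG (dirty → owned): {n2}.

{n2}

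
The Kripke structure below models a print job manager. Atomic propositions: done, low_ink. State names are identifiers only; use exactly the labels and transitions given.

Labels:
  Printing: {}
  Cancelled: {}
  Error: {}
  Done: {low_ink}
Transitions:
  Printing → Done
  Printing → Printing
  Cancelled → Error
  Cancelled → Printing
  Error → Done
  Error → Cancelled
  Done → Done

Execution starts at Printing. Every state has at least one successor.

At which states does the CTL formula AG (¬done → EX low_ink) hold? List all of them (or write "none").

{Printing, Done}

States satisfying ¬done → EX low_ink: {Printing, Error, Done}.
States satisfying AG (¬done → EX low_ink): {Printing, Done}.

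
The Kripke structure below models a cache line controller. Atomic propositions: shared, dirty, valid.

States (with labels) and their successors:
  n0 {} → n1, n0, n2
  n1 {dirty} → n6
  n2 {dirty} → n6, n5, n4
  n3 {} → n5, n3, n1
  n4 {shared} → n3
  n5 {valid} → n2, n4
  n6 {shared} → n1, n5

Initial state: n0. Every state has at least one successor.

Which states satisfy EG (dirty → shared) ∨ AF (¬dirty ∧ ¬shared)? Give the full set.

States satisfying dirty → shared: {n0, n3, n4, n5, n6}.
States satisfying EG (dirty → shared): {n0, n3, n4, n5, n6}.
States satisfying ¬dirty ∧ ¬shared: {n0, n3, n5}.
States satisfying AF (¬dirty ∧ ¬shared): {n0, n3, n4, n5}.
States satisfying EG (dirty → shared) ∨ AF (¬dirty ∧ ¬shared): {n0, n3, n4, n5, n6}.

{n0, n3, n4, n5, n6}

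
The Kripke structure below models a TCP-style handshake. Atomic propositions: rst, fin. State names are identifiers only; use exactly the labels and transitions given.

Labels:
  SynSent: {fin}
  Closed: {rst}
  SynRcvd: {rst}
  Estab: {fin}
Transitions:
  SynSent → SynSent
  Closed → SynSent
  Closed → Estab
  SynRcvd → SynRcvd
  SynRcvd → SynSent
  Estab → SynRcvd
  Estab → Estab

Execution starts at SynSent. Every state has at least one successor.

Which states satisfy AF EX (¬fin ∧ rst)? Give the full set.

States satisfying EX (¬fin ∧ rst): {SynRcvd, Estab}.
States satisfying AF EX (¬fin ∧ rst): {SynRcvd, Estab}.

{SynRcvd, Estab}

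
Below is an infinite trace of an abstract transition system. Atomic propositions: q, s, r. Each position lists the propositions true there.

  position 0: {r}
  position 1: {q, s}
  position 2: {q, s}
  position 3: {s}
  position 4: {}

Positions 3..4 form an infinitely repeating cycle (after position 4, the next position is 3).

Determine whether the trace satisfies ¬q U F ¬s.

Walking from position 0: F ¬s first holds at position 0, and ¬q holds at every earlier position along the way, so ¬q U F ¬s holds.

Holds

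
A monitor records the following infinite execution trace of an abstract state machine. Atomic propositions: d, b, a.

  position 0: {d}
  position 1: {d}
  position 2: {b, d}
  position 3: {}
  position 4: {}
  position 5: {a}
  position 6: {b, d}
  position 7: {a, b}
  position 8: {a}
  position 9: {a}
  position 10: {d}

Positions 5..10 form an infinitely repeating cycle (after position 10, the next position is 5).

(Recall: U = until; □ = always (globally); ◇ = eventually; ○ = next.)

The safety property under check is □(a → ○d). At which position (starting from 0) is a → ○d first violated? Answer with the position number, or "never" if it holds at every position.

7

Check a → ○d at each position in order: 0 ✓, 1 ✓, 2 ✓, 3 ✓, 4 ✓, 5 ✓, 6 ✓.
At position 7 the labels are {a, b} and the next position 8 has {a}, so a → ○d is false there. This is the first violation.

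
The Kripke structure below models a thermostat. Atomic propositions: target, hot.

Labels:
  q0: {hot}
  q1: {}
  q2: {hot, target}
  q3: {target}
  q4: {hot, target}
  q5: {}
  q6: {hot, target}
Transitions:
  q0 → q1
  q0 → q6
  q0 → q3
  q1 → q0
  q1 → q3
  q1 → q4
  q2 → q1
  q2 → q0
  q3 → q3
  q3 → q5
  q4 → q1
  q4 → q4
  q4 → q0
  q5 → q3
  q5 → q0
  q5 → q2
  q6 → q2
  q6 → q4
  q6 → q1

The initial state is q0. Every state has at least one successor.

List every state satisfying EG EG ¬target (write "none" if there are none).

{q0, q1, q5}

States satisfying EG ¬target: {q0, q1, q5}.
States satisfying EG EG ¬target: {q0, q1, q5}.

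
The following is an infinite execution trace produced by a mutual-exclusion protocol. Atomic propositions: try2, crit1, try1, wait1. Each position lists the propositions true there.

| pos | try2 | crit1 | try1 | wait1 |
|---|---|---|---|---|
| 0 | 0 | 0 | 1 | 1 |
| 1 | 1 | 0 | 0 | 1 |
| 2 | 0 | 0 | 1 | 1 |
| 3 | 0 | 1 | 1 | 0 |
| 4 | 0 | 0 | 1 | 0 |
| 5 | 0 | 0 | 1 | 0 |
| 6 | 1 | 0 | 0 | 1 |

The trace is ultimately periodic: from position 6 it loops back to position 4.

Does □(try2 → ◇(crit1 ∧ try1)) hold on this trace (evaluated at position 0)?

try2 → ◇(crit1 ∧ try1) must hold at every position from 0 onward. It fails at position 6, so □(try2 → ◇(crit1 ∧ try1)) is false.
Positions where try2 holds: 1, 6.
Check ◇(crit1 ∧ try1) at each: 1→ok, 6→fails.

Violated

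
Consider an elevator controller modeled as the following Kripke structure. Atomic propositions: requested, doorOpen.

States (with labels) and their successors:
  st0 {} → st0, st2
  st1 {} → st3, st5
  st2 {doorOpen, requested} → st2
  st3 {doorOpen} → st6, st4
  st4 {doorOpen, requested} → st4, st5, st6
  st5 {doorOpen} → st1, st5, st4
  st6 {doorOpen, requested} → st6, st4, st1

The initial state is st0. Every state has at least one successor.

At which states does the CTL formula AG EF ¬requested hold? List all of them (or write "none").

{st1, st3, st4, st5, st6}

States satisfying EF ¬requested: {st0, st1, st3, st4, st5, st6}.
States satisfying AG EF ¬requested: {st1, st3, st4, st5, st6}.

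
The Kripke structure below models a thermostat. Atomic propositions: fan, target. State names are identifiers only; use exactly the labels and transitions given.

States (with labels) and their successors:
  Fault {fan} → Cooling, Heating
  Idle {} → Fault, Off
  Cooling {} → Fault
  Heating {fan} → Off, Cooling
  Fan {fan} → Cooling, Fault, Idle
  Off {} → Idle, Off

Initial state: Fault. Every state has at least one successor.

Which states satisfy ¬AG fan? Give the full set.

States satisfying fan: {Fault, Heating, Fan}.
States satisfying AG fan: ∅.
States satisfying ¬AG fan: {Fault, Idle, Cooling, Heating, Fan, Off}.

{Fault, Idle, Cooling, Heating, Fan, Off}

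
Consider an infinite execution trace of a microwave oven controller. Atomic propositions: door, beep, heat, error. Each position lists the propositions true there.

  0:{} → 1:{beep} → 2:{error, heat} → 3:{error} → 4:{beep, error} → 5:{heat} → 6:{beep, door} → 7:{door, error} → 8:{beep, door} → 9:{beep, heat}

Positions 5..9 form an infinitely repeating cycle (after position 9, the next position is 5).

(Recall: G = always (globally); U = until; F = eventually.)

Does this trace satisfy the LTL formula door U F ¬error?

Walking from position 0: F ¬error first holds at position 0, and door holds at every earlier position along the way, so door U F ¬error holds.

Holds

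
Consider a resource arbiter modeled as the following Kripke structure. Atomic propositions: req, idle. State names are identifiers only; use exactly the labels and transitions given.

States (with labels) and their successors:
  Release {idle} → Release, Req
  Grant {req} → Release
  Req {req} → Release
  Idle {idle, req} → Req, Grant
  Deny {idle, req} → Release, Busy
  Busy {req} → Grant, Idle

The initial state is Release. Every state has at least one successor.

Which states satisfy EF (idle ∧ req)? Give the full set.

{Idle, Deny, Busy}

States satisfying idle ∧ req: {Idle, Deny}.
States satisfying EF (idle ∧ req): {Idle, Deny, Busy}.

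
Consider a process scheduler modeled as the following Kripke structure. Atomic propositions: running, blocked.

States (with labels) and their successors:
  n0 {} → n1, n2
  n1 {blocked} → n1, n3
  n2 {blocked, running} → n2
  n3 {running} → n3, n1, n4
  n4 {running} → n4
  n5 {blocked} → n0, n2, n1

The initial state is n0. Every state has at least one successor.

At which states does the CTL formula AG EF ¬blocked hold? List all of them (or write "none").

States satisfying EF ¬blocked: {n0, n1, n3, n4, n5}.
States satisfying AG EF ¬blocked: {n1, n3, n4}.

{n1, n3, n4}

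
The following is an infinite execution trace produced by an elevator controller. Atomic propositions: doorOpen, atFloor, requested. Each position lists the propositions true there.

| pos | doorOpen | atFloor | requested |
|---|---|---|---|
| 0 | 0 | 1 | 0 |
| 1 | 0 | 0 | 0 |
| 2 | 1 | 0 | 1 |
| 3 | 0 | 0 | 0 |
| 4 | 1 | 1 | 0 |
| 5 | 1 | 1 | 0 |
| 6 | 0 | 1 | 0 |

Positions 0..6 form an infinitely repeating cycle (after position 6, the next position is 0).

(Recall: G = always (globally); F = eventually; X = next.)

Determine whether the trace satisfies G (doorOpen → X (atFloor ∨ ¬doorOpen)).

doorOpen → X (atFloor ∨ ¬doorOpen) holds at every position 0..6, and those are all positions ever visited, so G (doorOpen → X (atFloor ∨ ¬doorOpen)) holds.
Positions where doorOpen holds: 2, 4, 5.
Check X (atFloor ∨ ¬doorOpen) at each: 2→ok, 4→ok, 5→ok.

Holds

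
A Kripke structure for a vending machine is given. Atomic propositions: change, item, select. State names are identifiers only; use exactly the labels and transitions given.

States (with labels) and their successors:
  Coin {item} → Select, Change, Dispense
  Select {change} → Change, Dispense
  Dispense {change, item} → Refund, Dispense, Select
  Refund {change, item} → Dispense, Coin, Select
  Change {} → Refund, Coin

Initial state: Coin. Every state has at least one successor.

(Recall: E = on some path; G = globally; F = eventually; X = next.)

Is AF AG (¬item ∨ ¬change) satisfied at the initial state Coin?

No

States satisfying AG (¬item ∨ ¬change): ∅.
States satisfying AF AG (¬item ∨ ¬change): ∅.
There is a path from Coin along which AG (¬item ∨ ¬change) never holds.
Coin ∉ Sat(AF AG (¬item ∨ ¬change)).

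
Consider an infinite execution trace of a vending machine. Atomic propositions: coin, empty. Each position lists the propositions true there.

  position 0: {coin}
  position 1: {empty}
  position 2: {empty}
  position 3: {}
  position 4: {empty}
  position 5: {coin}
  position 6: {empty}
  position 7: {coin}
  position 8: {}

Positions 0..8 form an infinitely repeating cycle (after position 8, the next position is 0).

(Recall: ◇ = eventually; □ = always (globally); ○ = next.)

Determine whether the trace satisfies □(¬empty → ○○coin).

¬empty → ○○coin must hold at every position from 0 onward. It fails at position 0, so □(¬empty → ○○coin) is false.
Positions where ¬empty holds: 0, 3, 5, 7, 8.
Check ○○coin at each: 0→fails, 3→ok, 5→ok, 7→ok, 8→fails.

No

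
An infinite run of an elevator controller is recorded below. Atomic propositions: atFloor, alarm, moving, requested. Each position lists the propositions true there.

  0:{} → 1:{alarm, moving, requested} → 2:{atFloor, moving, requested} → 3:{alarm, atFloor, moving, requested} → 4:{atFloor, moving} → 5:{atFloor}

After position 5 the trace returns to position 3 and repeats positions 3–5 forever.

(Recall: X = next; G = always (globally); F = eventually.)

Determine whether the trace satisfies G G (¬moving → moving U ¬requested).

G (¬moving → moving U ¬requested) holds at every position 0..5, and those are all positions ever visited, so G G (¬moving → moving U ¬requested) holds.

Satisfied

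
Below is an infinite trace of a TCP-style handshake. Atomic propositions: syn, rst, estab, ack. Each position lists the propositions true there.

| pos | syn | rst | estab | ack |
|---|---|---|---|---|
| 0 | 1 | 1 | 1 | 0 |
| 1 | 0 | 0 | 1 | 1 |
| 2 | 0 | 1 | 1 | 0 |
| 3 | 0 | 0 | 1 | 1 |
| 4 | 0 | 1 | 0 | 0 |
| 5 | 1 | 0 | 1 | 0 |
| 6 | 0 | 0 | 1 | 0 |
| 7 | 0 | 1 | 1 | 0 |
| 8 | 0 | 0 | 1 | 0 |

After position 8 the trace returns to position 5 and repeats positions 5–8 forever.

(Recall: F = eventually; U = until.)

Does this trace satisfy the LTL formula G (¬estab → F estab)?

Yes

¬estab → F estab holds at every position 0..8, and those are all positions ever visited, so G (¬estab → F estab) holds.
Positions where ¬estab holds: 4.
Check F estab at each: 4→ok.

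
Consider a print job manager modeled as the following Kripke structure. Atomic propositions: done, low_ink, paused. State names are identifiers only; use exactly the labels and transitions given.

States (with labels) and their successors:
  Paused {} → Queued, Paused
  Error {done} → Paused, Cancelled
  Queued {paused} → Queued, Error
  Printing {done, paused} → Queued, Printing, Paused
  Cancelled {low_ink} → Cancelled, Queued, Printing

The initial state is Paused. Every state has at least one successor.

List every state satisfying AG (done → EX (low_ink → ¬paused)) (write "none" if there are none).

{Paused, Error, Queued, Printing, Cancelled}

States satisfying done → EX (low_ink → ¬paused): {Paused, Error, Queued, Printing, Cancelled}.
States satisfying AG (done → EX (low_ink → ¬paused)): {Paused, Error, Queued, Printing, Cancelled}.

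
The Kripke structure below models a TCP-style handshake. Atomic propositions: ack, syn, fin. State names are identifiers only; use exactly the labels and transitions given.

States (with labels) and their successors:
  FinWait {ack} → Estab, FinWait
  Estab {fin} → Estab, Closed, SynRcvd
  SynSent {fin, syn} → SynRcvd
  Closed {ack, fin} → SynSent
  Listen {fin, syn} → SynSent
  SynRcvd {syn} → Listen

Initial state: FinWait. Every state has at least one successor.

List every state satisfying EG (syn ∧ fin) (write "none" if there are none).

none

States satisfying syn ∧ fin: {SynSent, Listen}.
States satisfying EG (syn ∧ fin): ∅.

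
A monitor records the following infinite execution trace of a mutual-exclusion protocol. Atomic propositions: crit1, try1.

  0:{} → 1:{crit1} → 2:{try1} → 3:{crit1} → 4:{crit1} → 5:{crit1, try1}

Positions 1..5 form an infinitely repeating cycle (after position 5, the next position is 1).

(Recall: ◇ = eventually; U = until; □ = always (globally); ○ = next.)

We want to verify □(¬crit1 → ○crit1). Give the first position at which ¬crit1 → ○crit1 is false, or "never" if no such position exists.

never

¬crit1 → ○crit1 holds at every position 0..5, and those are all the positions the trace ever visits, so the invariant □(¬crit1 → ○crit1) is never violated.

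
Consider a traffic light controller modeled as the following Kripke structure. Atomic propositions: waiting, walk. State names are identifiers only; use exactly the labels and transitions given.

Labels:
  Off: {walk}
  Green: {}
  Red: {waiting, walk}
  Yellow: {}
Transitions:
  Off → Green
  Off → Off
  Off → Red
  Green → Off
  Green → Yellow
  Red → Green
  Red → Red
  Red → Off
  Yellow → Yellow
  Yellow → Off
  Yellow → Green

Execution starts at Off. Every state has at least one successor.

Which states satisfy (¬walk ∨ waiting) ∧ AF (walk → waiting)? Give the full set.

{Green, Red, Yellow}

States satisfying ¬walk: {Green, Yellow}.
States satisfying ¬walk ∨ waiting: {Green, Red, Yellow}.
States satisfying walk → waiting: {Green, Red, Yellow}.
States satisfying AF (walk → waiting): {Green, Red, Yellow}.
States satisfying (¬walk ∨ waiting) ∧ AF (walk → waiting): {Green, Red, Yellow}.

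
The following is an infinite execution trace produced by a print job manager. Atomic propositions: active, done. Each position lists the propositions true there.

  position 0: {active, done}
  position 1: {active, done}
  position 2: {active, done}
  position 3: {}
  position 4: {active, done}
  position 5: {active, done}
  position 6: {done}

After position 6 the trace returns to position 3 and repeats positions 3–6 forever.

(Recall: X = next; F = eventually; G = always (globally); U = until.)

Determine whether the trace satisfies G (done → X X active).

Violated

done → X X active must hold at every position from 0 onward. It fails at position 1, so G (done → X X active) is false.
Positions where done holds: 0, 1, 2, 4, 5, 6.
Check X X active at each: 0→ok, 1→fails, 2→ok, 4→fails, 5→fails, 6→ok.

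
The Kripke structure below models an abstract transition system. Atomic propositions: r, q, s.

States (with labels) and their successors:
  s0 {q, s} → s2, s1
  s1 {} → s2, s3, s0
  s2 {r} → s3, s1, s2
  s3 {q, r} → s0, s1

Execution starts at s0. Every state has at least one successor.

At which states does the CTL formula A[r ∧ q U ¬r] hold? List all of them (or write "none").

States satisfying r ∧ q: {s3}.
States satisfying ¬r: {s0, s1}.
States satisfying A[r ∧ q U ¬r]: {s0, s1, s3}.

{s0, s1, s3}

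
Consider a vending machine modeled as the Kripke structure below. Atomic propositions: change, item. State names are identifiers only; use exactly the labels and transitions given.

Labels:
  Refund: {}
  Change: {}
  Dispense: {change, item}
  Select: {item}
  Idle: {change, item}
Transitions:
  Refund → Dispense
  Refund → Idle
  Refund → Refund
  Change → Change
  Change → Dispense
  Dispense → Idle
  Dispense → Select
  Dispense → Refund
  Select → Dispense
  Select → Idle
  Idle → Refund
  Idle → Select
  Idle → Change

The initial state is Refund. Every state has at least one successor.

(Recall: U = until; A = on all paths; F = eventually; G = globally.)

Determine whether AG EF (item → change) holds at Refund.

States satisfying EF (item → change): {Refund, Change, Dispense, Select, Idle}.
States satisfying AG EF (item → change): {Refund, Change, Dispense, Select, Idle}.
Every state reachable from Refund satisfies EF (item → change).
Refund ∈ Sat(AG EF (item → change)).

Yes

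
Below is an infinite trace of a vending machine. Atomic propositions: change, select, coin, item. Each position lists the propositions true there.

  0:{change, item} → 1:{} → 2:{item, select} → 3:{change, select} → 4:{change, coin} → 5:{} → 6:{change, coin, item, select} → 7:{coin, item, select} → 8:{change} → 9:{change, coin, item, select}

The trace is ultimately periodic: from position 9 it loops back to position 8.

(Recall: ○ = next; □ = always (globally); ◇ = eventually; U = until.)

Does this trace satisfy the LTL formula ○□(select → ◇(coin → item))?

The position after 0 is 1; □(select → ◇(coin → item)) is true there.

Holds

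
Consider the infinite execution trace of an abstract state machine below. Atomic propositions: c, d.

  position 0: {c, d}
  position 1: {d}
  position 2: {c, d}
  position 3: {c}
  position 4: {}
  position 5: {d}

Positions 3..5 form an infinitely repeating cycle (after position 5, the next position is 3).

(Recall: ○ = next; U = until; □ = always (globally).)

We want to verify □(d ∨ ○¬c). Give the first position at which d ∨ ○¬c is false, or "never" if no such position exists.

d ∨ ○¬c holds at every position 0..5, and those are all the positions the trace ever visits, so the invariant □(d ∨ ○¬c) is never violated.

never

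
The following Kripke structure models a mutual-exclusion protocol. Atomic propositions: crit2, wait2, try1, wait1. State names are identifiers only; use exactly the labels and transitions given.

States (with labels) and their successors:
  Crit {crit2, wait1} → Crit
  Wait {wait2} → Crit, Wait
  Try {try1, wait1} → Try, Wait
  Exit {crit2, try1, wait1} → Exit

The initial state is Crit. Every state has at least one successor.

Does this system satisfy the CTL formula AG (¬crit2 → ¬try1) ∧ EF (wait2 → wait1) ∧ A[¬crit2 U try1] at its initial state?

Does not hold

States satisfying ¬crit2 → ¬try1: {Crit, Wait, Exit}.
States satisfying AG (¬crit2 → ¬try1): {Crit, Wait, Exit}.
States satisfying wait2 → wait1: {Crit, Try, Exit}.
States satisfying EF (wait2 → wait1): {Crit, Wait, Try, Exit}.
States satisfying ¬crit2: {Wait, Try}.
States satisfying try1: {Try, Exit}.
States satisfying A[¬crit2 U try1]: {Try, Exit}.
States satisfying EF (wait2 → wait1) ∧ A[¬crit2 U try1]: {Try, Exit}.
States satisfying AG (¬crit2 → ¬try1) ∧ EF (wait2 → wait1) ∧ A[¬crit2 U try1]: {Exit}.
Crit ∉ Sat(AG (¬crit2 → ¬try1) ∧ EF (wait2 → wait1) ∧ A[¬crit2 U try1]).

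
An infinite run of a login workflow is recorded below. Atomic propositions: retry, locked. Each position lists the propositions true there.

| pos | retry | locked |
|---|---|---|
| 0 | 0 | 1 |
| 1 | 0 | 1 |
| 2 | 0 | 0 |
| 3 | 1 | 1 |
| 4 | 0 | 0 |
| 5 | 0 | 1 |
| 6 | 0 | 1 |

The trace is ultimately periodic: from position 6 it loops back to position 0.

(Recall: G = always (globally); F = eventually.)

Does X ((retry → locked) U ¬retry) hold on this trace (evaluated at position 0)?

The position after 0 is 1; (retry → locked) U ¬retry is true there.

Holds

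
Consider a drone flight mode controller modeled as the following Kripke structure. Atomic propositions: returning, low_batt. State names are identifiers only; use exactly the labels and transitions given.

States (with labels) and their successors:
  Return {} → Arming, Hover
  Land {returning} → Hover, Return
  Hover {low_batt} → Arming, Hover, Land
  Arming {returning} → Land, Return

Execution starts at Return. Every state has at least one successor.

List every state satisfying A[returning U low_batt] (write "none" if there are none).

States satisfying returning: {Land, Arming}.
States satisfying low_batt: {Hover}.
States satisfying A[returning U low_batt]: {Hover}.

{Hover}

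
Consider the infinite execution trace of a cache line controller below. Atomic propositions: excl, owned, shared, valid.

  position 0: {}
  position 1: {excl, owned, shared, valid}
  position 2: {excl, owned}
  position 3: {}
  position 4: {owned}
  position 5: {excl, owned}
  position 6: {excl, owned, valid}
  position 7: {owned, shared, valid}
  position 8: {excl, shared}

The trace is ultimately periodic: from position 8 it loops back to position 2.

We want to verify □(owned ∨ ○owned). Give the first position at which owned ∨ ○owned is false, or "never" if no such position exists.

never

owned ∨ ○owned holds at every position 0..8, and those are all the positions the trace ever visits, so the invariant □(owned ∨ ○owned) is never violated.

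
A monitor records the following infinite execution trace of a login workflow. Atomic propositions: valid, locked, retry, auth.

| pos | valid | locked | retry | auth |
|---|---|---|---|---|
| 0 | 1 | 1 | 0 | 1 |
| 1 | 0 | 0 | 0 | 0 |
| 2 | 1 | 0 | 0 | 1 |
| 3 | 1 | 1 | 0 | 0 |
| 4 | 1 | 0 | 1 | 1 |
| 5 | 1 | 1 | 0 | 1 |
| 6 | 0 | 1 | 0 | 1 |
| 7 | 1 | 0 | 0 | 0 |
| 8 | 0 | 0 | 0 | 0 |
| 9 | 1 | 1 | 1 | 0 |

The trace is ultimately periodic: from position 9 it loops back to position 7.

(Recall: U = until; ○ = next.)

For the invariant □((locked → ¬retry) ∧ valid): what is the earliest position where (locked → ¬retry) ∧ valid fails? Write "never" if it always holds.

Check (locked → ¬retry) ∧ valid at each position in order: 0 ✓.
At position 1 the labels are {}, so (locked → ¬retry) ∧ valid is false there. This is the first violation.

1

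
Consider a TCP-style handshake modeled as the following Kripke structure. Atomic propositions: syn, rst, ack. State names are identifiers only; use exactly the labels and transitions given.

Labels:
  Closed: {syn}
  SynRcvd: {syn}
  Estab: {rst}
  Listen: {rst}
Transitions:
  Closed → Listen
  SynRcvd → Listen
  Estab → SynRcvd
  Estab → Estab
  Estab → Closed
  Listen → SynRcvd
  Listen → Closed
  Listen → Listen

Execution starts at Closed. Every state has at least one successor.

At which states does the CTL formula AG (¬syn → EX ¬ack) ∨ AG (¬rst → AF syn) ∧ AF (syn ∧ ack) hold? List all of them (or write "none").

States satisfying ¬syn → EX ¬ack: {Closed, SynRcvd, Estab, Listen}.
States satisfying AG (¬syn → EX ¬ack): {Closed, SynRcvd, Estab, Listen}.
States satisfying ¬rst → AF syn: {Closed, SynRcvd, Estab, Listen}.
States satisfying AG (¬rst → AF syn): {Closed, SynRcvd, Estab, Listen}.
States satisfying syn ∧ ack: ∅.
States satisfying AF (syn ∧ ack): ∅.
States satisfying AG (¬rst → AF syn) ∧ AF (syn ∧ ack): ∅.
States satisfying AG (¬syn → EX ¬ack) ∨ AG (¬rst → AF syn) ∧ AF (syn ∧ ack): {Closed, SynRcvd, Estab, Listen}.

{Closed, SynRcvd, Estab, Listen}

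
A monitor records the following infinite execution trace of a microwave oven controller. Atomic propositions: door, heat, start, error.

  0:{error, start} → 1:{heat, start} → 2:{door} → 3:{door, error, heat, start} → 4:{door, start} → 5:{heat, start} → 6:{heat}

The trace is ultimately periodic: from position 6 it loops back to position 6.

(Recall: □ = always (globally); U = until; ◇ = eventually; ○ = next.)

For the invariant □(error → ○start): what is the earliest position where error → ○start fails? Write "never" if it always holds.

never

error → ○start holds at every position 0..6, and those are all the positions the trace ever visits, so the invariant □(error → ○start) is never violated.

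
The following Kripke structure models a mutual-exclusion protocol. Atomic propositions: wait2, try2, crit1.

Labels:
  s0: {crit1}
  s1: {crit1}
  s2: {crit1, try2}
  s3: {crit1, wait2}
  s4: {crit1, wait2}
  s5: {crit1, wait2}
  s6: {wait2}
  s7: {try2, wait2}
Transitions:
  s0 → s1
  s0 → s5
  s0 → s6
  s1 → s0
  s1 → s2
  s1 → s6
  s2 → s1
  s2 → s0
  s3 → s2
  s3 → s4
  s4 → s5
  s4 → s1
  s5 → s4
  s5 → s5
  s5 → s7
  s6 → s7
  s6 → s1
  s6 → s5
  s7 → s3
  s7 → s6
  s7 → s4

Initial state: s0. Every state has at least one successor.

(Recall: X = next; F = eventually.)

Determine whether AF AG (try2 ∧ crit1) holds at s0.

States satisfying AG (try2 ∧ crit1): ∅.
States satisfying AF AG (try2 ∧ crit1): ∅.
There is a path from s0 along which AG (try2 ∧ crit1) never holds.
s0 ∉ Sat(AF AG (try2 ∧ crit1)).

Does not hold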